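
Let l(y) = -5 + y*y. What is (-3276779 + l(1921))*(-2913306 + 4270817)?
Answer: 561272425527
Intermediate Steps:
l(y) = -5 + y²
(-3276779 + l(1921))*(-2913306 + 4270817) = (-3276779 + (-5 + 1921²))*(-2913306 + 4270817) = (-3276779 + (-5 + 3690241))*1357511 = (-3276779 + 3690236)*1357511 = 413457*1357511 = 561272425527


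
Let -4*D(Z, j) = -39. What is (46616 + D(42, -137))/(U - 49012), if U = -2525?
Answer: -186503/206148 ≈ -0.90470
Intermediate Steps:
D(Z, j) = 39/4 (D(Z, j) = -1/4*(-39) = 39/4)
(46616 + D(42, -137))/(U - 49012) = (46616 + 39/4)/(-2525 - 49012) = (186503/4)/(-51537) = (186503/4)*(-1/51537) = -186503/206148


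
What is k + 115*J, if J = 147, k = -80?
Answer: 16825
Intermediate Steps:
k + 115*J = -80 + 115*147 = -80 + 16905 = 16825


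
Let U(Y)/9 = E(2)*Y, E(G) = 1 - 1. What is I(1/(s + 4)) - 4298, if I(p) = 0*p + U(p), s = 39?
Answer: -4298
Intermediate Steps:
E(G) = 0
U(Y) = 0 (U(Y) = 9*(0*Y) = 9*0 = 0)
I(p) = 0 (I(p) = 0*p + 0 = 0 + 0 = 0)
I(1/(s + 4)) - 4298 = 0 - 4298 = -4298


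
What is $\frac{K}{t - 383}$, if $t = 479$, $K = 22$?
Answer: $\frac{11}{48} \approx 0.22917$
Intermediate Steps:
$\frac{K}{t - 383} = \frac{22}{479 - 383} = \frac{22}{96} = 22 \cdot \frac{1}{96} = \frac{11}{48}$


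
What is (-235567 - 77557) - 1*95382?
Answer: -408506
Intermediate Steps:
(-235567 - 77557) - 1*95382 = -313124 - 95382 = -408506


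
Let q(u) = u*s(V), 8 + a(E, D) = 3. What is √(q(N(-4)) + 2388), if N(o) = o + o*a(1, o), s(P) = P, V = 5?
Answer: 2*√617 ≈ 49.679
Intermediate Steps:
a(E, D) = -5 (a(E, D) = -8 + 3 = -5)
N(o) = -4*o (N(o) = o + o*(-5) = o - 5*o = -4*o)
q(u) = 5*u (q(u) = u*5 = 5*u)
√(q(N(-4)) + 2388) = √(5*(-4*(-4)) + 2388) = √(5*16 + 2388) = √(80 + 2388) = √2468 = 2*√617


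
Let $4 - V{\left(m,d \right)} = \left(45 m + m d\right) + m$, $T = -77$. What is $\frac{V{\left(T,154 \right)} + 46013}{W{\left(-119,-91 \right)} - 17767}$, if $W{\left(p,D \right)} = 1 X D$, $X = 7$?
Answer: $- \frac{61417}{18404} \approx -3.3372$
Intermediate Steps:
$W{\left(p,D \right)} = 7 D$ ($W{\left(p,D \right)} = 1 \cdot 7 D = 7 D$)
$V{\left(m,d \right)} = 4 - 46 m - d m$ ($V{\left(m,d \right)} = 4 - \left(\left(45 m + m d\right) + m\right) = 4 - \left(\left(45 m + d m\right) + m\right) = 4 - \left(46 m + d m\right) = 4 - 46 m - d m$)
$\frac{V{\left(T,154 \right)} + 46013}{W{\left(-119,-91 \right)} - 17767} = \frac{\left(4 - -3542 - 154 \left(-77\right)\right) + 46013}{7 \left(-91\right) - 17767} = \frac{\left(4 + 3542 + 11858\right) + 46013}{-637 - 17767} = \frac{15404 + 46013}{-18404} = 61417 \left(- \frac{1}{18404}\right) = - \frac{61417}{18404}$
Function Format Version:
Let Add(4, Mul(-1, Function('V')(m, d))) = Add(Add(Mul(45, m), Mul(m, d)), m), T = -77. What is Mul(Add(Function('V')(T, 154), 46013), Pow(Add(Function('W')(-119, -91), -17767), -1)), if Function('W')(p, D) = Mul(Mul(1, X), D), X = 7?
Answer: Rational(-61417, 18404) ≈ -3.3372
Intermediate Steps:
Function('W')(p, D) = Mul(7, D) (Function('W')(p, D) = Mul(Mul(1, 7), D) = Mul(7, D))
Function('V')(m, d) = Add(4, Mul(-46, m), Mul(-1, d, m)) (Function('V')(m, d) = Add(4, Mul(-1, Add(Add(Mul(45, m), Mul(m, d)), m))) = Add(4, Mul(-1, Add(Add(Mul(45, m), Mul(d, m)), m))) = Add(4, Mul(-1, Add(Mul(46, m), Mul(d, m)))) = Add(4, Add(Mul(-46, m), Mul(-1, d, m))) = Add(4, Mul(-46, m), Mul(-1, d, m)))
Mul(Add(Function('V')(T, 154), 46013), Pow(Add(Function('W')(-119, -91), -17767), -1)) = Mul(Add(Add(4, Mul(-46, -77), Mul(-1, 154, -77)), 46013), Pow(Add(Mul(7, -91), -17767), -1)) = Mul(Add(Add(4, 3542, 11858), 46013), Pow(Add(-637, -17767), -1)) = Mul(Add(15404, 46013), Pow(-18404, -1)) = Mul(61417, Rational(-1, 18404)) = Rational(-61417, 18404)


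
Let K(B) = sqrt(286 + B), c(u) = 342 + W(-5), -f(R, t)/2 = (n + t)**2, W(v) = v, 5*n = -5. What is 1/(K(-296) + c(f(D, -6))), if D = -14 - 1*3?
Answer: 337/113579 - I*sqrt(10)/113579 ≈ 0.0029671 - 2.7842e-5*I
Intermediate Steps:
n = -1 (n = (1/5)*(-5) = -1)
D = -17 (D = -14 - 3 = -17)
f(R, t) = -2*(-1 + t)**2
c(u) = 337 (c(u) = 342 - 5 = 337)
1/(K(-296) + c(f(D, -6))) = 1/(sqrt(286 - 296) + 337) = 1/(sqrt(-10) + 337) = 1/(I*sqrt(10) + 337) = 1/(337 + I*sqrt(10))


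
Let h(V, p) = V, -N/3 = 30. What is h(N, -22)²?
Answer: 8100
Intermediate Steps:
N = -90 (N = -3*30 = -90)
h(N, -22)² = (-90)² = 8100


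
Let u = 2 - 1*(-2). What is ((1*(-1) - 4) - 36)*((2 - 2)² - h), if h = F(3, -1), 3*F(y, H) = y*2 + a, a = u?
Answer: 410/3 ≈ 136.67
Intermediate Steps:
u = 4 (u = 2 + 2 = 4)
a = 4
F(y, H) = 4/3 + 2*y/3 (F(y, H) = (y*2 + 4)/3 = (2*y + 4)/3 = (4 + 2*y)/3 = 4/3 + 2*y/3)
h = 10/3 (h = 4/3 + (⅔)*3 = 4/3 + 2 = 10/3 ≈ 3.3333)
((1*(-1) - 4) - 36)*((2 - 2)² - h) = ((1*(-1) - 4) - 36)*((2 - 2)² - 1*10/3) = ((-1 - 4) - 36)*(0² - 10/3) = (-5 - 36)*(0 - 10/3) = -41*(-10/3) = 410/3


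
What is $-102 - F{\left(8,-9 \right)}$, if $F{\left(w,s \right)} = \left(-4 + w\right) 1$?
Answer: $-106$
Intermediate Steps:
$F{\left(w,s \right)} = -4 + w$
$-102 - F{\left(8,-9 \right)} = -102 - \left(-4 + 8\right) = -102 - 4 = -106$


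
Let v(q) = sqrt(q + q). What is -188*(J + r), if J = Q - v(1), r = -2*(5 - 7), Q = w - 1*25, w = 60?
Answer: -7332 + 188*sqrt(2) ≈ -7066.1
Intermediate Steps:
v(q) = sqrt(2)*sqrt(q) (v(q) = sqrt(2*q) = sqrt(2)*sqrt(q))
Q = 35 (Q = 60 - 1*25 = 60 - 25 = 35)
r = 4 (r = -2*(-2) = 4)
J = 35 - sqrt(2) (J = 35 - sqrt(2)*sqrt(1) = 35 - sqrt(2) ≈ 33.586)
-188*(J + r) = -188*((35 - sqrt(2)) + 4) = -188*(39 - sqrt(2)) = -7332 + 188*sqrt(2)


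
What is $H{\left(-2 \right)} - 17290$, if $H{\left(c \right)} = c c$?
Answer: $-17286$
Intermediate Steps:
$H{\left(c \right)} = c^{2}$
$H{\left(-2 \right)} - 17290 = \left(-2\right)^{2} - 17290 = 4 - 17290 = -17286$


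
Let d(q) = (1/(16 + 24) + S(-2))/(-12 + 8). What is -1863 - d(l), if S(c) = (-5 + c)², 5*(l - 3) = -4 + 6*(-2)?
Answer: -296119/160 ≈ -1850.7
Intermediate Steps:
l = -⅕ (l = 3 + (-4 + 6*(-2))/5 = 3 + (-4 - 12)/5 = 3 + (⅕)*(-16) = 3 - 16/5 = -⅕ ≈ -0.20000)
d(q) = -1961/160 (d(q) = (1/(16 + 24) + (-5 - 2)²)/(-12 + 8) = (1/40 + (-7)²)/(-4) = (1/40 + 49)*(-¼) = (1961/40)*(-¼) = -1961/160)
-1863 - d(l) = -1863 - 1*(-1961/160) = -1863 + 1961/160 = -296119/160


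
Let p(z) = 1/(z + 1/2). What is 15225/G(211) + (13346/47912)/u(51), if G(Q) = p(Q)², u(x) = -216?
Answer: 3524082771389927/5174496 ≈ 6.8105e+8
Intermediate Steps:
p(z) = 1/(½ + z) (p(z) = 1/(z + ½) = 1/(½ + z))
G(Q) = 4/(1 + 2*Q)² (G(Q) = (2/(1 + 2*Q))² = 4/(1 + 2*Q)²)
15225/G(211) + (13346/47912)/u(51) = 15225/((4/(1 + 2*211)²)) + (13346/47912)/(-216) = 15225/((4/(1 + 422)²)) + (13346*(1/47912))*(-1/216) = 15225/((4/423²)) + (6673/23956)*(-1/216) = 15225/((4*(1/178929))) - 6673/5174496 = 15225/(4/178929) - 6673/5174496 = 15225*(178929/4) - 6673/5174496 = 2724194025/4 - 6673/5174496 = 3524082771389927/5174496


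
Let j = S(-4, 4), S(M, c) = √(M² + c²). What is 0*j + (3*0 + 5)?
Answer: 5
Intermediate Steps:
j = 4*√2 (j = √((-4)² + 4²) = √(16 + 16) = √32 = 4*√2 ≈ 5.6569)
0*j + (3*0 + 5) = 0*(4*√2) + (3*0 + 5) = 0 + (0 + 5) = 0 + 5 = 5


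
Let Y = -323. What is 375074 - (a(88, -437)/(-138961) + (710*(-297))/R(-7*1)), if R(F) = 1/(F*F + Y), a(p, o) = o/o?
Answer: -7976820805065/138961 ≈ -5.7403e+7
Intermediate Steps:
a(p, o) = 1
R(F) = 1/(-323 + F²) (R(F) = 1/(F*F - 323) = 1/(F² - 323) = 1/(-323 + F²))
375074 - (a(88, -437)/(-138961) + (710*(-297))/R(-7*1)) = 375074 - (1/(-138961) + (710*(-297))/(1/(-323 + (-7*1)²))) = 375074 - (1*(-1/138961) - 210870/(1/(-323 + (-7)²))) = 375074 - (-1/138961 - 210870/(1/(-323 + 49))) = 375074 - (-1/138961 - 210870/(1/(-274))) = 375074 - (-1/138961 - 210870/(-1/274)) = 375074 - (-1/138961 - 210870*(-274)) = 375074 - (-1/138961 + 57778380) = 375074 - 1*8028941463179/138961 = 375074 - 8028941463179/138961 = -7976820805065/138961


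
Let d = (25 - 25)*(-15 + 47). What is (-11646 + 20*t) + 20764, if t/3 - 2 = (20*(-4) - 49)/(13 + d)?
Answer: 112354/13 ≈ 8642.6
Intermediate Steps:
d = 0 (d = 0*32 = 0)
t = -309/13 (t = 6 + 3*((20*(-4) - 49)/(13 + 0)) = 6 + 3*((-80 - 49)/13) = 6 + 3*(-129*1/13) = 6 + 3*(-129/13) = 6 - 387/13 = -309/13 ≈ -23.769)
(-11646 + 20*t) + 20764 = (-11646 + 20*(-309/13)) + 20764 = (-11646 - 6180/13) + 20764 = -157578/13 + 20764 = 112354/13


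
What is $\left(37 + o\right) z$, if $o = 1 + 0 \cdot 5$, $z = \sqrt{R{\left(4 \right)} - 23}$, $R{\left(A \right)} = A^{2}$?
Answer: $38 i \sqrt{7} \approx 100.54 i$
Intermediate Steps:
$z = i \sqrt{7}$ ($z = \sqrt{4^{2} - 23} = \sqrt{16 - 23} = \sqrt{-7} = i \sqrt{7} \approx 2.6458 i$)
$o = 1$ ($o = 1 + 0 = 1$)
$\left(37 + o\right) z = \left(37 + 1\right) i \sqrt{7} = 38 i \sqrt{7}$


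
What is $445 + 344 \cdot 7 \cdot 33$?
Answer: $79909$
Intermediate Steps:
$445 + 344 \cdot 7 \cdot 33 = 445 + 344 \cdot 231 = 445 + 79464 = 79909$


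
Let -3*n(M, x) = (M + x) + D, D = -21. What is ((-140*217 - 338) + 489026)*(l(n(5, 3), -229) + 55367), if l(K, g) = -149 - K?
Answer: 75914595428/3 ≈ 2.5305e+10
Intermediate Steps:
n(M, x) = 7 - M/3 - x/3 (n(M, x) = -((M + x) - 21)/3 = -(-21 + M + x)/3 = 7 - M/3 - x/3)
((-140*217 - 338) + 489026)*(l(n(5, 3), -229) + 55367) = ((-140*217 - 338) + 489026)*((-149 - (7 - 1/3*5 - 1/3*3)) + 55367) = ((-30380 - 338) + 489026)*((-149 - (7 - 5/3 - 1)) + 55367) = (-30718 + 489026)*((-149 - 1*13/3) + 55367) = 458308*((-149 - 13/3) + 55367) = 458308*(-460/3 + 55367) = 458308*(165641/3) = 75914595428/3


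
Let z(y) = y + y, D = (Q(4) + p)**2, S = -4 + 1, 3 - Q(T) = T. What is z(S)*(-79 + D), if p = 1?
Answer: 474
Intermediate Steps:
Q(T) = 3 - T
S = -3
D = 0 (D = ((3 - 1*4) + 1)**2 = ((3 - 4) + 1)**2 = (-1 + 1)**2 = 0**2 = 0)
z(y) = 2*y
z(S)*(-79 + D) = (2*(-3))*(-79 + 0) = -6*(-79) = 474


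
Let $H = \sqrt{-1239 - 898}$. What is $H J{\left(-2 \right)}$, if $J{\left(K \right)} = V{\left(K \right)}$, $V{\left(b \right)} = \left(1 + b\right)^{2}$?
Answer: $i \sqrt{2137} \approx 46.228 i$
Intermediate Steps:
$J{\left(K \right)} = \left(1 + K\right)^{2}$
$H = i \sqrt{2137}$ ($H = \sqrt{-2137} = i \sqrt{2137} \approx 46.228 i$)
$H J{\left(-2 \right)} = i \sqrt{2137} \left(1 - 2\right)^{2} = i \sqrt{2137} \left(-1\right)^{2} = i \sqrt{2137} \cdot 1 = i \sqrt{2137}$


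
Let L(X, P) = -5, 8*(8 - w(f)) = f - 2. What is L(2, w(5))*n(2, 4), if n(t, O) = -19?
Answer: 95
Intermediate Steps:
w(f) = 33/4 - f/8 (w(f) = 8 - (f - 2)/8 = 8 - (-2 + f)/8 = 8 + (¼ - f/8) = 33/4 - f/8)
L(2, w(5))*n(2, 4) = -5*(-19) = 95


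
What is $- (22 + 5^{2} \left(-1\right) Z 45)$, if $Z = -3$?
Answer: $-3397$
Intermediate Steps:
$- (22 + 5^{2} \left(-1\right) Z 45) = - (22 + 5^{2} \left(-1\right) \left(-3\right) 45) = - (22 + 25 \left(-1\right) \left(-3\right) 45) = - (22 + \left(-25\right) \left(-3\right) 45) = - (22 + 75 \cdot 45) = - (22 + 3375) = \left(-1\right) 3397 = -3397$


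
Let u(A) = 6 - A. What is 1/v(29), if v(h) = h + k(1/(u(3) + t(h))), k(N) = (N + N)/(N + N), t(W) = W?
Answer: 1/30 ≈ 0.033333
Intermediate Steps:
k(N) = 1 (k(N) = (2*N)/((2*N)) = (2*N)*(1/(2*N)) = 1)
v(h) = 1 + h (v(h) = h + 1 = 1 + h)
1/v(29) = 1/(1 + 29) = 1/30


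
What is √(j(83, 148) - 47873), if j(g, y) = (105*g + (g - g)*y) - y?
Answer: I*√39306 ≈ 198.26*I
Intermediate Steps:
j(g, y) = -y + 105*g (j(g, y) = (105*g + 0*y) - y = (105*g + 0) - y = 105*g - y = -y + 105*g)
√(j(83, 148) - 47873) = √((-1*148 + 105*83) - 47873) = √((-148 + 8715) - 47873) = √(8567 - 47873) = √(-39306) = I*√39306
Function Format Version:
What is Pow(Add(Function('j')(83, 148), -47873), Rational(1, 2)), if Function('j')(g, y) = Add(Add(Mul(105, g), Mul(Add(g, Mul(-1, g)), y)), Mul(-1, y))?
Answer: Mul(I, Pow(39306, Rational(1, 2))) ≈ Mul(198.26, I)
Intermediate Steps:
Function('j')(g, y) = Add(Mul(-1, y), Mul(105, g)) (Function('j')(g, y) = Add(Add(Mul(105, g), Mul(0, y)), Mul(-1, y)) = Add(Add(Mul(105, g), 0), Mul(-1, y)) = Add(Mul(105, g), Mul(-1, y)) = Add(Mul(-1, y), Mul(105, g)))
Pow(Add(Function('j')(83, 148), -47873), Rational(1, 2)) = Pow(Add(Add(Mul(-1, 148), Mul(105, 83)), -47873), Rational(1, 2)) = Pow(Add(Add(-148, 8715), -47873), Rational(1, 2)) = Pow(Add(8567, -47873), Rational(1, 2)) = Pow(-39306, Rational(1, 2)) = Mul(I, Pow(39306, Rational(1, 2)))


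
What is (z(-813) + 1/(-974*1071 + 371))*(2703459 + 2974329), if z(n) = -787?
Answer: -4659591538428936/1042783 ≈ -4.4684e+9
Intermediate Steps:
(z(-813) + 1/(-974*1071 + 371))*(2703459 + 2974329) = (-787 + 1/(-974*1071 + 371))*(2703459 + 2974329) = (-787 + 1/(-1043154 + 371))*5677788 = (-787 + 1/(-1042783))*5677788 = (-787 - 1/1042783)*5677788 = -820670222/1042783*5677788 = -4659591538428936/1042783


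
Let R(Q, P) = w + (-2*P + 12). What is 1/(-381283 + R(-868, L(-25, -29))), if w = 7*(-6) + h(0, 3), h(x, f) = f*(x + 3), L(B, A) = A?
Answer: -1/381246 ≈ -2.6230e-6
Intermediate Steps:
h(x, f) = f*(3 + x)
w = -33 (w = 7*(-6) + 3*(3 + 0) = -42 + 3*3 = -42 + 9 = -33)
R(Q, P) = -21 - 2*P (R(Q, P) = -33 + (-2*P + 12) = -33 + (12 - 2*P) = -21 - 2*P)
1/(-381283 + R(-868, L(-25, -29))) = 1/(-381283 + (-21 - 2*(-29))) = 1/(-381283 + (-21 + 58)) = 1/(-381283 + 37) = 1/(-381246) = -1/381246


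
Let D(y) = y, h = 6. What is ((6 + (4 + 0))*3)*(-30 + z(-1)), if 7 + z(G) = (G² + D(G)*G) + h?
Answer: -870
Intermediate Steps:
z(G) = -1 + 2*G² (z(G) = -7 + ((G² + G*G) + 6) = -7 + ((G² + G²) + 6) = -7 + (2*G² + 6) = -7 + (6 + 2*G²) = -1 + 2*G²)
((6 + (4 + 0))*3)*(-30 + z(-1)) = ((6 + (4 + 0))*3)*(-30 + (-1 + 2*(-1)²)) = ((6 + 4)*3)*(-30 + (-1 + 2*1)) = (10*3)*(-30 + (-1 + 2)) = 30*(-30 + 1) = 30*(-29) = -870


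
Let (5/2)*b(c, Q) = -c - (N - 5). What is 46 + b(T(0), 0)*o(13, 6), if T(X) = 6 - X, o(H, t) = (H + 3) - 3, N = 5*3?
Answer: -186/5 ≈ -37.200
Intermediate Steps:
N = 15
o(H, t) = H (o(H, t) = (3 + H) - 3 = H)
b(c, Q) = -4 - 2*c/5 (b(c, Q) = 2*(-c - (15 - 5))/5 = 2*(-c - 1*10)/5 = 2*(-c - 10)/5 = 2*(-10 - c)/5 = -4 - 2*c/5)
46 + b(T(0), 0)*o(13, 6) = 46 + (-4 - 2*(6 - 1*0)/5)*13 = 46 + (-4 - 2*(6 + 0)/5)*13 = 46 + (-4 - ⅖*6)*13 = 46 + (-4 - 12/5)*13 = 46 - 32/5*13 = 46 - 416/5 = -186/5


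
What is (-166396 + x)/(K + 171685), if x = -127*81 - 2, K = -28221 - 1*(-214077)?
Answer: -176685/357541 ≈ -0.49417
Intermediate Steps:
K = 185856 (K = -28221 + 214077 = 185856)
x = -10289 (x = -10287 - 2 = -10289)
(-166396 + x)/(K + 171685) = (-166396 - 10289)/(185856 + 171685) = -176685/357541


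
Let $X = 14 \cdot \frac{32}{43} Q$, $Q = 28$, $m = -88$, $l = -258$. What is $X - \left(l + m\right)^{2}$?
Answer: $- \frac{5135244}{43} \approx -1.1942 \cdot 10^{5}$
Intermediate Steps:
$X = \frac{12544}{43}$ ($X = 14 \cdot \frac{32}{43} \cdot 28 = \frac{448}{43} \cdot 28 = \frac{12544}{43} \approx 291.72$)
$X - \left(l + m\right)^{2} = \frac{12544}{43} - \left(-258 - 88\right)^{2} = \frac{12544}{43} - \left(-346\right)^{2} = \frac{12544}{43} - 119716 = - \frac{5135244}{43}$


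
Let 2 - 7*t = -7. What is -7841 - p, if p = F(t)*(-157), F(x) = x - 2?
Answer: -55672/7 ≈ -7953.1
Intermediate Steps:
t = 9/7 (t = 2/7 - ⅐*(-7) = 2/7 + 1 = 9/7 ≈ 1.2857)
F(x) = -2 + x
p = 785/7 (p = (-2 + 9/7)*(-157) = -5/7*(-157) = 785/7 ≈ 112.14)
-7841 - p = -7841 - 1*785/7 = -7841 - 785/7 = -55672/7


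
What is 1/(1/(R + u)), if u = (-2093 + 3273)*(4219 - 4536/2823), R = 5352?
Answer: 4687945292/941 ≈ 4.9819e+6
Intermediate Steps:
u = 4682909060/941 (u = 1180*(4219 - 4536*1/2823) = 1180*(4219 - 1512/941) = 1180*(3968567/941) = 4682909060/941 ≈ 4.9765e+6)
1/(1/(R + u)) = 1/(1/(5352 + 4682909060/941)) = 1/(1/(4687945292/941)) = 1/(941/4687945292) = 4687945292/941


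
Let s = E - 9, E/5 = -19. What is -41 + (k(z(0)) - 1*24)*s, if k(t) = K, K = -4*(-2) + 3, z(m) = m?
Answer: 1311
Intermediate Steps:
E = -95 (E = 5*(-19) = -95)
K = 11 (K = 8 + 3 = 11)
k(t) = 11
s = -104 (s = -95 - 9 = -104)
-41 + (k(z(0)) - 1*24)*s = -41 + (11 - 1*24)*(-104) = -41 + (11 - 24)*(-104) = -41 - 13*(-104) = -41 + 1352 = 1311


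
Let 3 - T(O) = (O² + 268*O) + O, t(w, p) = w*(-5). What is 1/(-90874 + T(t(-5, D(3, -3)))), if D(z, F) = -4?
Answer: -1/98221 ≈ -1.0181e-5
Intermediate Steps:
t(w, p) = -5*w
T(O) = 3 - O² - 269*O (T(O) = 3 - ((O² + 268*O) + O) = 3 - (O² + 269*O) = 3 + (-O² - 269*O) = 3 - O² - 269*O)
1/(-90874 + T(t(-5, D(3, -3)))) = 1/(-90874 + (3 - (-5*(-5))² - (-1345)*(-5))) = 1/(-90874 + (3 - 1*25² - 269*25)) = 1/(-90874 + (3 - 1*625 - 6725)) = 1/(-90874 + (3 - 625 - 6725)) = 1/(-90874 - 7347) = 1/(-98221) = -1/98221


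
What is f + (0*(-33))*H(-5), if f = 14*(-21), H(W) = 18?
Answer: -294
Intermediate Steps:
f = -294
f + (0*(-33))*H(-5) = -294 + (0*(-33))*18 = -294 + 0*18 = -294 + 0 = -294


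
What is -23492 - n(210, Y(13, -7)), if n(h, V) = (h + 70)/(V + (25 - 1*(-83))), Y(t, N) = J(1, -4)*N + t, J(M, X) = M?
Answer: -1339184/57 ≈ -23494.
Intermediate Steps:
Y(t, N) = N + t (Y(t, N) = 1*N + t = N + t)
n(h, V) = (70 + h)/(108 + V) (n(h, V) = (70 + h)/(V + (25 + 83)) = (70 + h)/(V + 108) = (70 + h)/(108 + V))
-23492 - n(210, Y(13, -7)) = -23492 - (70 + 210)/(108 + (-7 + 13)) = -23492 - 280/(108 + 6) = -23492 - 280/114 = -23492 - 1*140/57 = -23492 - 140/57 = -1339184/57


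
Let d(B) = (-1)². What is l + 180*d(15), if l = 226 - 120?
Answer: 286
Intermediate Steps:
d(B) = 1
l = 106
l + 180*d(15) = 106 + 180*1 = 106 + 180 = 286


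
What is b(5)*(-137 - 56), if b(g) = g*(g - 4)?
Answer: -965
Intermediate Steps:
b(g) = g*(-4 + g)
b(5)*(-137 - 56) = (5*(-4 + 5))*(-137 - 56) = (5*1)*(-193) = 5*(-193) = -965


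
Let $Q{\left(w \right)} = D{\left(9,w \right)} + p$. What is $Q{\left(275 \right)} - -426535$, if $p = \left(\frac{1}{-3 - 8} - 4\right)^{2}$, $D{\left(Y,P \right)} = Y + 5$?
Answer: $\frac{51614454}{121} \approx 4.2657 \cdot 10^{5}$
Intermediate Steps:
$D{\left(Y,P \right)} = 5 + Y$
$p = \frac{2025}{121}$ ($p = \left(\frac{1}{-11} - 4\right)^{2} = \left(- \frac{1}{11} - 4\right)^{2} = \left(- \frac{45}{11}\right)^{2} = \frac{2025}{121} \approx 16.736$)
$Q{\left(w \right)} = \frac{3719}{121}$ ($Q{\left(w \right)} = \left(5 + 9\right) + \frac{2025}{121} = 14 + \frac{2025}{121} = \frac{3719}{121}$)
$Q{\left(275 \right)} - -426535 = \frac{3719}{121} - -426535 = \frac{3719}{121} + 426535 = \frac{51614454}{121}$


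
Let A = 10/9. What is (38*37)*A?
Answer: 14060/9 ≈ 1562.2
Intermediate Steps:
A = 10/9 (A = 10*(⅑) = 10/9 ≈ 1.1111)
(38*37)*A = (38*37)*(10/9) = 1406*(10/9) = 14060/9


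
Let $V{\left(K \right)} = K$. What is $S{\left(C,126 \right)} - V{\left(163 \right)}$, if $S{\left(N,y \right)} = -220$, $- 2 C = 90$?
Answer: $-383$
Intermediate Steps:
$C = -45$ ($C = \left(- \frac{1}{2}\right) 90 = -45$)
$S{\left(C,126 \right)} - V{\left(163 \right)} = -220 - 163 = -383$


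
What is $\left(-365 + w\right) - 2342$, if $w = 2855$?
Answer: $148$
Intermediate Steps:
$\left(-365 + w\right) - 2342 = \left(-365 + 2855\right) - 2342 = 2490 - 2342 = 148$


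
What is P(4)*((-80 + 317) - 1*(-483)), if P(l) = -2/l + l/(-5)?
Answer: -936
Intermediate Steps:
P(l) = -2/l - l/5 (P(l) = -2/l + l*(-1/5) = -2/l - l/5)
P(4)*((-80 + 317) - 1*(-483)) = (-2/4 - 1/5*4)*((-80 + 317) - 1*(-483)) = (-2*1/4 - 4/5)*(237 + 483) = (-1/2 - 4/5)*720 = -13/10*720 = -936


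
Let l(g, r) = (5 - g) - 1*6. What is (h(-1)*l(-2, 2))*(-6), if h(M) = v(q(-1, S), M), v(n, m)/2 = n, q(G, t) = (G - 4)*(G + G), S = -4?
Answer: -120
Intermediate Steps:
l(g, r) = -1 - g (l(g, r) = (5 - g) - 6 = -1 - g)
q(G, t) = 2*G*(-4 + G) (q(G, t) = (-4 + G)*(2*G) = 2*G*(-4 + G))
v(n, m) = 2*n
h(M) = 20 (h(M) = 2*(2*(-1)*(-4 - 1)) = 2*(2*(-1)*(-5)) = 2*10 = 20)
(h(-1)*l(-2, 2))*(-6) = (20*(-1 - 1*(-2)))*(-6) = (20*(-1 + 2))*(-6) = (20*1)*(-6) = 20*(-6) = -120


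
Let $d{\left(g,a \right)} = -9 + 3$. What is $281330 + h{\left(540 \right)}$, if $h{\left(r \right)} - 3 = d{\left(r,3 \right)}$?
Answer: $281327$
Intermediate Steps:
$d{\left(g,a \right)} = -6$
$h{\left(r \right)} = -3$ ($h{\left(r \right)} = 3 - 6 = -3$)
$281330 + h{\left(540 \right)} = 281330 - 3 = 281327$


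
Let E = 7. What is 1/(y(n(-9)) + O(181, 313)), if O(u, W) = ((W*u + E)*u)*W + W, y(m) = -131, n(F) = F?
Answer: 1/3209959162 ≈ 3.1153e-10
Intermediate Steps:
O(u, W) = W + W*u*(7 + W*u) (O(u, W) = ((W*u + 7)*u)*W + W = ((7 + W*u)*u)*W + W = (u*(7 + W*u))*W + W = W*u*(7 + W*u) + W = W + W*u*(7 + W*u))
1/(y(n(-9)) + O(181, 313)) = 1/(-131 + 313*(1 + 7*181 + 313*181²)) = 1/(-131 + 313*(1 + 1267 + 313*32761)) = 1/(-131 + 313*(1 + 1267 + 10254193)) = 1/(-131 + 313*10255461) = 1/(-131 + 3209959293) = 1/3209959162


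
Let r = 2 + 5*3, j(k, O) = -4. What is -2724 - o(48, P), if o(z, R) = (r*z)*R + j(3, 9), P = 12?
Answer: -12512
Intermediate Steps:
r = 17 (r = 2 + 15 = 17)
o(z, R) = -4 + 17*R*z (o(z, R) = (17*z)*R - 4 = 17*R*z - 4 = -4 + 17*R*z)
-2724 - o(48, P) = -2724 - (-4 + 17*12*48) = -2724 - (-4 + 9792) = -2724 - 1*9788 = -2724 - 9788 = -12512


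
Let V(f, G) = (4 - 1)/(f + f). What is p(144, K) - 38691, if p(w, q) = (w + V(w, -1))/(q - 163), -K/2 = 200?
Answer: -2091184993/54048 ≈ -38691.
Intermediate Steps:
K = -400 (K = -2*200 = -400)
V(f, G) = 3/(2*f) (V(f, G) = 3/((2*f)) = 3*(1/(2*f)) = 3/(2*f))
p(w, q) = (w + 3/(2*w))/(-163 + q) (p(w, q) = (w + 3/(2*w))/(q - 163) = (w + 3/(2*w))/(-163 + q))
p(144, K) - 38691 = (3/2 + 144²)/(144*(-163 - 400)) - 38691 = (1/144)*(3/2 + 20736)/(-563) - 38691 = (1/144)*(-1/563)*(41475/2) - 38691 = -13825/54048 - 38691 = -2091184993/54048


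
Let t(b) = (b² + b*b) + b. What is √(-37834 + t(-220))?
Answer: √58746 ≈ 242.38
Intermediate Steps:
t(b) = b + 2*b² (t(b) = (b² + b²) + b = 2*b² + b = b + 2*b²)
√(-37834 + t(-220)) = √(-37834 - 220*(1 + 2*(-220))) = √(-37834 - 220*(1 - 440)) = √(-37834 - 220*(-439)) = √(-37834 + 96580) = √58746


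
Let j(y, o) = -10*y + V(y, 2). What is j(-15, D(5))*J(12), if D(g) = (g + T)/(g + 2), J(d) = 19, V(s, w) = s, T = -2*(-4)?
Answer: 2565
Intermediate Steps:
T = 8
D(g) = (8 + g)/(2 + g) (D(g) = (g + 8)/(g + 2) = (8 + g)/(2 + g))
j(y, o) = -9*y (j(y, o) = -10*y + y = -9*y)
j(-15, D(5))*J(12) = -9*(-15)*19 = 135*19 = 2565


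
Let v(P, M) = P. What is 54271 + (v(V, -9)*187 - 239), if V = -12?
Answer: 51788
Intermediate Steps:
54271 + (v(V, -9)*187 - 239) = 54271 + (-12*187 - 239) = 54271 + (-2244 - 239) = 54271 - 2483 = 51788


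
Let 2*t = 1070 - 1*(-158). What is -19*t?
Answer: -11666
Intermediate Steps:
t = 614 (t = (1070 - 1*(-158))/2 = (1070 + 158)/2 = (1/2)*1228 = 614)
-19*t = -19*614 = -11666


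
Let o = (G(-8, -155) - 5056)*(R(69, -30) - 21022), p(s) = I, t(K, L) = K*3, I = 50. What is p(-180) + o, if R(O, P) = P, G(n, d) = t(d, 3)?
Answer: 116228142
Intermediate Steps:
t(K, L) = 3*K
p(s) = 50
G(n, d) = 3*d
o = 116228092 (o = (3*(-155) - 5056)*(-30 - 21022) = (-465 - 5056)*(-21052) = -5521*(-21052) = 116228092)
p(-180) + o = 50 + 116228092 = 116228142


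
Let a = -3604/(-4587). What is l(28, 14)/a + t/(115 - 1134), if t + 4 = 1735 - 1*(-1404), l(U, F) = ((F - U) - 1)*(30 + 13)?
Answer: -3026127225/3672476 ≈ -824.00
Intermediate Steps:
l(U, F) = -43 - 43*U + 43*F (l(U, F) = (-1 + F - U)*43 = -43 - 43*U + 43*F)
t = 3135 (t = -4 + (1735 - 1*(-1404)) = -4 + (1735 + 1404) = -4 + 3139 = 3135)
a = 3604/4587 (a = -3604*(-1/4587) = 3604/4587 ≈ 0.78570)
l(28, 14)/a + t/(115 - 1134) = (-43 - 43*28 + 43*14)/(3604/4587) + 3135/(115 - 1134) = (-43 - 1204 + 602)*(4587/3604) + 3135/(-1019) = -645*4587/3604 + 3135*(-1/1019) = -2958615/3604 - 3135/1019 = -3026127225/3672476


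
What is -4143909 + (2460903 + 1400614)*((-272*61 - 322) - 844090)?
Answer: -3324785726977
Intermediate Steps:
-4143909 + (2460903 + 1400614)*((-272*61 - 322) - 844090) = -4143909 + 3861517*((-136*122 - 322) - 844090) = -4143909 + 3861517*((-16592 - 322) - 844090) = -4143909 + 3861517*(-16914 - 844090) = -4143909 + 3861517*(-861004) = -4143909 - 3324781583068 = -3324785726977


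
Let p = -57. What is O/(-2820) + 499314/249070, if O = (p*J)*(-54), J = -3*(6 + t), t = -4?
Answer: 50065752/5853145 ≈ 8.5536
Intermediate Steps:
J = -6 (J = -3*(6 - 4) = -3*2 = -6)
O = -18468 (O = -57*(-6)*(-54) = 342*(-54) = -18468)
O/(-2820) + 499314/249070 = -18468/(-2820) + 499314/249070 = -18468*(-1/2820) + 499314*(1/249070) = 1539/235 + 249657/124535 = 50065752/5853145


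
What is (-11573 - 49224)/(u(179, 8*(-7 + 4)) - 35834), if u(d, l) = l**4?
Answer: -60797/295942 ≈ -0.20544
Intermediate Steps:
(-11573 - 49224)/(u(179, 8*(-7 + 4)) - 35834) = (-11573 - 49224)/((8*(-7 + 4))**4 - 35834) = -60797/((8*(-3))**4 - 35834) = -60797/((-24)**4 - 35834) = -60797/(331776 - 35834) = -60797/295942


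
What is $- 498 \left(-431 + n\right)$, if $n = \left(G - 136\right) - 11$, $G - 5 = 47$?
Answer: $261948$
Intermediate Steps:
$G = 52$ ($G = 5 + 47 = 52$)
$n = -95$ ($n = \left(52 - 136\right) - 11 = -84 - 11 = -95$)
$- 498 \left(-431 + n\right) = - 498 \left(-431 - 95\right) = \left(-498\right) \left(-526\right) = 261948$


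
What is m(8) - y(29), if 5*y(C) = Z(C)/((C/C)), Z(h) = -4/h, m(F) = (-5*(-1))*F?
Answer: 5804/145 ≈ 40.028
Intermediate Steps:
m(F) = 5*F
y(C) = -4/(5*C) (y(C) = ((-4/C)/((C/C)))/5 = (-4/C/1)/5 = (-4/C*1)/5 = (-4/C)/5 = -4/(5*C))
m(8) - y(29) = 5*8 - (-4)/(5*29) = 40 - (-4)/(5*29) = 40 - 1*(-4/145) = 40 + 4/145 = 5804/145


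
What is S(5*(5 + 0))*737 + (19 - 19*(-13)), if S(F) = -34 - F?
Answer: -43217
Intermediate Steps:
S(5*(5 + 0))*737 + (19 - 19*(-13)) = (-34 - 5*(5 + 0))*737 + (19 - 19*(-13)) = (-34 - 5*5)*737 + (19 + 247) = (-34 - 1*25)*737 + 266 = (-34 - 25)*737 + 266 = -59*737 + 266 = -43483 + 266 = -43217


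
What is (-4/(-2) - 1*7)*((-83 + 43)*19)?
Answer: 3800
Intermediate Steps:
(-4/(-2) - 1*7)*((-83 + 43)*19) = (-4*(-½) - 7)*(-40*19) = (2 - 7)*(-760) = -5*(-760) = 3800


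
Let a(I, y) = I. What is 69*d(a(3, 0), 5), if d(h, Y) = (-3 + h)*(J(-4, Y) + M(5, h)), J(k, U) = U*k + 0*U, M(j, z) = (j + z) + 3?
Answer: 0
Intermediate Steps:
M(j, z) = 3 + j + z
J(k, U) = U*k (J(k, U) = U*k + 0 = U*k)
d(h, Y) = (-3 + h)*(8 + h - 4*Y) (d(h, Y) = (-3 + h)*(Y*(-4) + (3 + 5 + h)) = (-3 + h)*(-4*Y + (8 + h)) = (-3 + h)*(8 + h - 4*Y))
69*d(a(3, 0), 5) = 69*(-24 + 3² + 5*3 + 12*5 - 4*5*3) = 69*(-24 + 9 + 15 + 60 - 60) = 69*0 = 0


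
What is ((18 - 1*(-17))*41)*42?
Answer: 60270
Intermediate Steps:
((18 - 1*(-17))*41)*42 = ((18 + 17)*41)*42 = (35*41)*42 = 1435*42 = 60270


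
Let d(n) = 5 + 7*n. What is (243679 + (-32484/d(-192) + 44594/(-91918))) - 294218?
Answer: -3108661548966/61539101 ≈ -50515.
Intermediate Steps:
(243679 + (-32484/d(-192) + 44594/(-91918))) - 294218 = (243679 + (-32484/(5 + 7*(-192)) + 44594/(-91918))) - 294218 = (243679 + (-32484/(5 - 1344) + 44594*(-1/91918))) - 294218 = (243679 + (-32484/(-1339) - 22297/45959)) - 294218 = (243679 + (-32484*(-1/1339) - 22297/45959)) - 294218 = (243679 + (32484/1339 - 22297/45959)) - 294218 = (243679 + 1463076473/61539101) - 294218 = 14997249669052/61539101 - 294218 = -3108661548966/61539101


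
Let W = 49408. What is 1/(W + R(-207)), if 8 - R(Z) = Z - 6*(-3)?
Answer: 1/49605 ≈ 2.0159e-5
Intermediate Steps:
R(Z) = -10 - Z (R(Z) = 8 - (Z - 6*(-3)) = 8 - (Z + 18) = 8 - (18 + Z) = 8 + (-18 - Z) = -10 - Z)
1/(W + R(-207)) = 1/(49408 + (-10 - 1*(-207))) = 1/(49408 + (-10 + 207)) = 1/(49408 + 197) = 1/49605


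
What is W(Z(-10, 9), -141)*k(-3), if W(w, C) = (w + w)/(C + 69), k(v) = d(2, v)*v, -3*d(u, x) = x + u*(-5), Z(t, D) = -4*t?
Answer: 130/9 ≈ 14.444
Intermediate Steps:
d(u, x) = -x/3 + 5*u/3 (d(u, x) = -(x + u*(-5))/3 = -(x - 5*u)/3 = -x/3 + 5*u/3)
k(v) = v*(10/3 - v/3) (k(v) = (-v/3 + (5/3)*2)*v = (-v/3 + 10/3)*v = (10/3 - v/3)*v = v*(10/3 - v/3))
W(w, C) = 2*w/(69 + C) (W(w, C) = (2*w)/(69 + C) = 2*w/(69 + C))
W(Z(-10, 9), -141)*k(-3) = (2*(-4*(-10))/(69 - 141))*((⅓)*(-3)*(10 - 1*(-3))) = (2*40/(-72))*((⅓)*(-3)*(10 + 3)) = (2*40*(-1/72))*((⅓)*(-3)*13) = -10/9*(-13) = 130/9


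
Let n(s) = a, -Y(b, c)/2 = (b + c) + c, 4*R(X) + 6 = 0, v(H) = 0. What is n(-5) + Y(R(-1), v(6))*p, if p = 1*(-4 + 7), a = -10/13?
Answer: 107/13 ≈ 8.2308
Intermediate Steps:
a = -10/13 (a = -10*1/13 = -10/13 ≈ -0.76923)
p = 3 (p = 1*3 = 3)
R(X) = -3/2 (R(X) = -3/2 + (1/4)*0 = -3/2 + 0 = -3/2)
Y(b, c) = -4*c - 2*b (Y(b, c) = -2*((b + c) + c) = -2*(b + 2*c) = -4*c - 2*b)
n(s) = -10/13
n(-5) + Y(R(-1), v(6))*p = -10/13 + (-4*0 - 2*(-3/2))*3 = -10/13 + (0 + 3)*3 = -10/13 + 3*3 = -10/13 + 9 = 107/13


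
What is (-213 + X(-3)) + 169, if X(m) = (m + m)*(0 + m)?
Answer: -26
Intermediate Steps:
X(m) = 2*m² (X(m) = (2*m)*m = 2*m²)
(-213 + X(-3)) + 169 = (-213 + 2*(-3)²) + 169 = (-213 + 2*9) + 169 = (-213 + 18) + 169 = -195 + 169 = -26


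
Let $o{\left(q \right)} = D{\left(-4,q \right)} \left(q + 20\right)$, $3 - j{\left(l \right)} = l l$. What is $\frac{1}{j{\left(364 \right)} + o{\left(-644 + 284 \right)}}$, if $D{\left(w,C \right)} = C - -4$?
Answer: $- \frac{1}{11453} \approx -8.7313 \cdot 10^{-5}$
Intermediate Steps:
$D{\left(w,C \right)} = 4 + C$ ($D{\left(w,C \right)} = C + 4 = 4 + C$)
$j{\left(l \right)} = 3 - l^{2}$ ($j{\left(l \right)} = 3 - l l = 3 - l^{2}$)
$o{\left(q \right)} = \left(4 + q\right) \left(20 + q\right)$ ($o{\left(q \right)} = \left(4 + q\right) \left(q + 20\right) = \left(4 + q\right) \left(20 + q\right)$)
$\frac{1}{j{\left(364 \right)} + o{\left(-644 + 284 \right)}} = \frac{1}{\left(3 - 364^{2}\right) + \left(4 + \left(-644 + 284\right)\right) \left(20 + \left(-644 + 284\right)\right)} = \frac{1}{\left(3 - 132496\right) + \left(4 - 360\right) \left(20 - 360\right)} = \frac{1}{\left(3 - 132496\right) - -121040} = \frac{1}{-132493 + 121040} = \frac{1}{-11453} = - \frac{1}{11453}$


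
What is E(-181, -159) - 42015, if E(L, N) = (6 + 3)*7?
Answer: -41952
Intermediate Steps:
E(L, N) = 63 (E(L, N) = 9*7 = 63)
E(-181, -159) - 42015 = 63 - 42015 = -41952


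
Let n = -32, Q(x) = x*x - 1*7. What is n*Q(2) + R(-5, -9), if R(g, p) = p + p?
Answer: 78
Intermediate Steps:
R(g, p) = 2*p
Q(x) = -7 + x**2 (Q(x) = x**2 - 7 = -7 + x**2)
n*Q(2) + R(-5, -9) = -32*(-7 + 2**2) + 2*(-9) = -32*(-7 + 4) - 18 = -32*(-3) - 18 = 96 - 18 = 78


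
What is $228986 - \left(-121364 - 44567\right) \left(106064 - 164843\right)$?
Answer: $-9753029263$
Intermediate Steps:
$228986 - \left(-121364 - 44567\right) \left(106064 - 164843\right) = 228986 - \left(-121364 - 44567\right) \left(-58779\right) = 228986 - \left(-165931\right) \left(-58779\right) = 228986 - 9753258249 = -9753029263$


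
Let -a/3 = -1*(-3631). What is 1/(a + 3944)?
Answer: -1/6949 ≈ -0.00014391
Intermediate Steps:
a = -10893 (a = -(-3)*(-3631) = -3*3631 = -10893)
1/(a + 3944) = 1/(-10893 + 3944) = 1/(-6949) = -1/6949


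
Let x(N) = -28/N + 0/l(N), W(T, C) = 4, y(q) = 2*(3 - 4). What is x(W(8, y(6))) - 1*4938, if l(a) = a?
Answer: -4945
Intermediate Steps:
y(q) = -2 (y(q) = 2*(-1) = -2)
x(N) = -28/N (x(N) = -28/N + 0/N = -28/N + 0 = -28/N)
x(W(8, y(6))) - 1*4938 = -28/4 - 1*4938 = -28*¼ - 4938 = -7 - 4938 = -4945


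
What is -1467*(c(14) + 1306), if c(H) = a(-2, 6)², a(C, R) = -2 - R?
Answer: -2009790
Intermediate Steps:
c(H) = 64 (c(H) = (-2 - 1*6)² = (-2 - 6)² = (-8)² = 64)
-1467*(c(14) + 1306) = -1467*(64 + 1306) = -1467*1370 = -2009790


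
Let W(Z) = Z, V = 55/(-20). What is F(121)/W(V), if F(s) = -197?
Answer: 788/11 ≈ 71.636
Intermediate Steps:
V = -11/4 (V = 55*(-1/20) = -11/4 ≈ -2.7500)
F(121)/W(V) = -197/(-11/4) = -197*(-4/11) = 788/11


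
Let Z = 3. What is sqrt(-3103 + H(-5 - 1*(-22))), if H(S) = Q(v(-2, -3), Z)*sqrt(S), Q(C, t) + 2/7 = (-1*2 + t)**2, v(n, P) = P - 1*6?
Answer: sqrt(-152047 + 35*sqrt(17))/7 ≈ 55.678*I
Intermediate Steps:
v(n, P) = -6 + P (v(n, P) = P - 6 = -6 + P)
Q(C, t) = -2/7 + (-2 + t)**2 (Q(C, t) = -2/7 + (-1*2 + t)**2 = -2/7 + (-2 + t)**2)
H(S) = 5*sqrt(S)/7 (H(S) = (-2/7 + (-2 + 3)**2)*sqrt(S) = (-2/7 + 1**2)*sqrt(S) = (-2/7 + 1)*sqrt(S) = 5*sqrt(S)/7)
sqrt(-3103 + H(-5 - 1*(-22))) = sqrt(-3103 + 5*sqrt(-5 - 1*(-22))/7) = sqrt(-3103 + 5*sqrt(-5 + 22)/7) = sqrt(-3103 + 5*sqrt(17)/7)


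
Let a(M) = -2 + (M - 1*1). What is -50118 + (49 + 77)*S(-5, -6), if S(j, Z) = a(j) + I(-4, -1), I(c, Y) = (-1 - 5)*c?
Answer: -48102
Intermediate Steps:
a(M) = -3 + M (a(M) = -2 + (M - 1) = -2 + (-1 + M) = -3 + M)
I(c, Y) = -6*c
S(j, Z) = 21 + j (S(j, Z) = (-3 + j) - 6*(-4) = (-3 + j) + 24 = 21 + j)
-50118 + (49 + 77)*S(-5, -6) = -50118 + (49 + 77)*(21 - 5) = -50118 + 126*16 = -50118 + 2016 = -48102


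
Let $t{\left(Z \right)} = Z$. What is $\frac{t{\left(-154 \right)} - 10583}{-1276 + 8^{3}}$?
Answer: $\frac{10737}{764} \approx 14.054$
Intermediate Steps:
$\frac{t{\left(-154 \right)} - 10583}{-1276 + 8^{3}} = \frac{-154 - 10583}{-1276 + 8^{3}} = - \frac{10737}{-1276 + 512} = - \frac{10737}{-764} = \left(-10737\right) \left(- \frac{1}{764}\right) = \frac{10737}{764}$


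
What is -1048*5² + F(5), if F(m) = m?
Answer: -26195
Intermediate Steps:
-1048*5² + F(5) = -1048*5² + 5 = -1048*25 + 5 = -26200 + 5 = -26195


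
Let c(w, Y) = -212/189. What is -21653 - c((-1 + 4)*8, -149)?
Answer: -4092205/189 ≈ -21652.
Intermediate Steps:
c(w, Y) = -212/189 (c(w, Y) = -212*1/189 = -212/189)
-21653 - c((-1 + 4)*8, -149) = -21653 - 1*(-212/189) = -21653 + 212/189 = -4092205/189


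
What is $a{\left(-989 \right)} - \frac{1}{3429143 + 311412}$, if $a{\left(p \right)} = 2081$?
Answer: $\frac{7784094954}{3740555} \approx 2081.0$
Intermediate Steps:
$a{\left(-989 \right)} - \frac{1}{3429143 + 311412} = 2081 - \frac{1}{3429143 + 311412} = 2081 - \frac{1}{3740555} = \frac{7784094954}{3740555}$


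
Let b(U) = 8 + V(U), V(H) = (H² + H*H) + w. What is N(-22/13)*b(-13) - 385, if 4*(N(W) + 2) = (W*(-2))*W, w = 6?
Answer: -269225/169 ≈ -1593.0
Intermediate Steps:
V(H) = 6 + 2*H² (V(H) = (H² + H*H) + 6 = (H² + H²) + 6 = 2*H² + 6 = 6 + 2*H²)
N(W) = -2 - W²/2 (N(W) = -2 + ((W*(-2))*W)/4 = -2 + ((-2*W)*W)/4 = -2 + (-2*W²)/4 = -2 - W²/2)
b(U) = 14 + 2*U² (b(U) = 8 + (6 + 2*U²) = 14 + 2*U²)
N(-22/13)*b(-13) - 385 = (-2 - (-22/13)²/2)*(14 + 2*(-13)²) - 385 = (-2 - (-22*1/13)²/2)*(14 + 2*169) - 385 = (-2 - (-22/13)²/2)*(14 + 338) - 385 = (-2 - ½*484/169)*352 - 385 = (-2 - 242/169)*352 - 385 = -580/169*352 - 385 = -204160/169 - 385 = -269225/169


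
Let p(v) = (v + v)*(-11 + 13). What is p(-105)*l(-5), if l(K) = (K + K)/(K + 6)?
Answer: 4200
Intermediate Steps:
l(K) = 2*K/(6 + K) (l(K) = (2*K)/(6 + K) = 2*K/(6 + K))
p(v) = 4*v (p(v) = (2*v)*2 = 4*v)
p(-105)*l(-5) = (4*(-105))*(2*(-5)/(6 - 5)) = -840*(-5)/1 = -840*(-5) = -420*(-10) = 4200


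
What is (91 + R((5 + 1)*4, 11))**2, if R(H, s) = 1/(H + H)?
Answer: 19088161/2304 ≈ 8284.8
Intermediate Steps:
R(H, s) = 1/(2*H)
(91 + R((5 + 1)*4, 11))**2 = (91 + 1/(2*(((5 + 1)*4))))**2 = (91 + 1/(2*((6*4))))**2 = (91 + (1/2)/24)**2 = (91 + (1/2)*(1/24))**2 = (91 + 1/48)**2 = (4369/48)**2 = 19088161/2304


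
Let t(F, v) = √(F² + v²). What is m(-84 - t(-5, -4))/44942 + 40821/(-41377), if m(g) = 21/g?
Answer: -279774637473/283583682935 + 21*√41/315268130 ≈ -0.98657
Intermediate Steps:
m(-84 - t(-5, -4))/44942 + 40821/(-41377) = (21/(-84 - √((-5)² + (-4)²)))/44942 + 40821/(-41377) = (21/(-84 - √(25 + 16)))*(1/44942) + 40821*(-1/41377) = (21/(-84 - √41))*(1/44942) - 40821/41377 = 21/(44942*(-84 - √41)) - 40821/41377 = -40821/41377 + 21/(44942*(-84 - √41))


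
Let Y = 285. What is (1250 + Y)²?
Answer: 2356225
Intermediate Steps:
(1250 + Y)² = (1250 + 285)² = 1535² = 2356225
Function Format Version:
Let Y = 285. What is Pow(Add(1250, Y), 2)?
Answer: 2356225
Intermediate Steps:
Pow(Add(1250, Y), 2) = Pow(Add(1250, 285), 2) = Pow(1535, 2) = 2356225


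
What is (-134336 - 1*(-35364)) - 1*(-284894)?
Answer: 185922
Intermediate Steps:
(-134336 - 1*(-35364)) - 1*(-284894) = (-134336 + 35364) + 284894 = -98972 + 284894 = 185922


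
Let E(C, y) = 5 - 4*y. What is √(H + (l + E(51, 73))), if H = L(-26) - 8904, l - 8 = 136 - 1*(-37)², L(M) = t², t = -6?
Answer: 2*I*√2595 ≈ 101.88*I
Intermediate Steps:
L(M) = 36 (L(M) = (-6)² = 36)
l = -1225 (l = 8 + (136 - 1*(-37)²) = 8 + (136 - 1*1369) = 8 + (136 - 1369) = 8 - 1233 = -1225)
H = -8868 (H = 36 - 8904 = -8868)
√(H + (l + E(51, 73))) = √(-8868 + (-1225 + (5 - 4*73))) = √(-8868 + (-1225 + (5 - 292))) = √(-8868 + (-1225 - 287)) = √(-8868 - 1512) = √(-10380) = 2*I*√2595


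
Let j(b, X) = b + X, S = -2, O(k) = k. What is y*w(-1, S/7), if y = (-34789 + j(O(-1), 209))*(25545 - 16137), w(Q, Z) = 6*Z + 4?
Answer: -743629824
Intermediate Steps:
w(Q, Z) = 4 + 6*Z
j(b, X) = X + b
y = -325338048 (y = (-34789 + (209 - 1))*(25545 - 16137) = (-34789 + 208)*9408 = -34581*9408 = -325338048)
y*w(-1, S/7) = -325338048*(4 + 6*(-2/7)) = -325338048*(4 - 12/7) = -325338048*16/7 = -743629824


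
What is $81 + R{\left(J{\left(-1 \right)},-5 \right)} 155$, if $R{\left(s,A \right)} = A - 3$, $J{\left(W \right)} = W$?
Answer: $-1159$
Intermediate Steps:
$R{\left(s,A \right)} = -3 + A$
$81 + R{\left(J{\left(-1 \right)},-5 \right)} 155 = 81 + \left(-3 - 5\right) 155 = 81 - 1240 = -1159$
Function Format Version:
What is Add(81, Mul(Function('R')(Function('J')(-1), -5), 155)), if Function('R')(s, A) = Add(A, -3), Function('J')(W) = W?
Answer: -1159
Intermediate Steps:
Function('R')(s, A) = Add(-3, A)
Add(81, Mul(Function('R')(Function('J')(-1), -5), 155)) = Add(81, Mul(Add(-3, -5), 155)) = Add(81, Mul(-8, 155)) = Add(81, -1240) = -1159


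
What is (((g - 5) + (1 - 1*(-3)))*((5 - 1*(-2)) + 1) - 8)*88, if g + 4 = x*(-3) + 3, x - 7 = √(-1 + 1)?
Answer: -16896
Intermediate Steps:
x = 7 (x = 7 + √(-1 + 1) = 7 + √0 = 7 + 0 = 7)
g = -22 (g = -4 + (7*(-3) + 3) = -4 + (-21 + 3) = -4 - 18 = -22)
(((g - 5) + (1 - 1*(-3)))*((5 - 1*(-2)) + 1) - 8)*88 = (((-22 - 5) + (1 - 1*(-3)))*((5 - 1*(-2)) + 1) - 8)*88 = ((-27 + (1 + 3))*((5 + 2) + 1) - 8)*88 = ((-27 + 4)*(7 + 1) - 8)*88 = (-23*8 - 8)*88 = (-184 - 8)*88 = -192*88 = -16896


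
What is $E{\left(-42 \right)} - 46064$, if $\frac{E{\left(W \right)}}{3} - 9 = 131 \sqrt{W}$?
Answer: $-46037 + 393 i \sqrt{42} \approx -46037.0 + 2546.9 i$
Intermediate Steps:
$E{\left(W \right)} = 27 + 393 \sqrt{W}$ ($E{\left(W \right)} = 27 + 3 \cdot 131 \sqrt{W} = 27 + 393 \sqrt{W}$)
$E{\left(-42 \right)} - 46064 = \left(27 + 393 \sqrt{-42}\right) - 46064 = \left(27 + 393 i \sqrt{42}\right) - 46064 = -46037 + 393 i \sqrt{42}$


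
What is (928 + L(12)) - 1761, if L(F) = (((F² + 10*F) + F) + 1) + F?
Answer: -544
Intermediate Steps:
L(F) = 1 + F² + 12*F (L(F) = ((F² + 11*F) + 1) + F = (1 + F² + 11*F) + F = 1 + F² + 12*F)
(928 + L(12)) - 1761 = (928 + (1 + 12² + 12*12)) - 1761 = (928 + (1 + 144 + 144)) - 1761 = (928 + 289) - 1761 = 1217 - 1761 = -544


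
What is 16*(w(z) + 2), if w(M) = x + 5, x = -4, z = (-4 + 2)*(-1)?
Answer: 48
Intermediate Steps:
z = 2 (z = -2*(-1) = 2)
w(M) = 1 (w(M) = -4 + 5 = 1)
16*(w(z) + 2) = 16*(1 + 2) = 16*3 = 48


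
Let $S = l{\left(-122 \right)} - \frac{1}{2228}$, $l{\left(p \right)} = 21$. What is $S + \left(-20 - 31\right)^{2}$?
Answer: $\frac{5841815}{2228} \approx 2622.0$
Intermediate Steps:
$S = \frac{46787}{2228}$ ($S = 21 - \frac{1}{2228} = \frac{46787}{2228} \approx 21.0$)
$S + \left(-20 - 31\right)^{2} = \frac{46787}{2228} + \left(-20 - 31\right)^{2} = \frac{46787}{2228} + \left(-51\right)^{2} = \frac{46787}{2228} + 2601 = \frac{5841815}{2228}$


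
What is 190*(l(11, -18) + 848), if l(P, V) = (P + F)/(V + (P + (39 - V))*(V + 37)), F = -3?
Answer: 102634200/637 ≈ 1.6112e+5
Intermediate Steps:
l(P, V) = (-3 + P)/(V + (37 + V)*(39 + P - V)) (l(P, V) = (P - 3)/(V + (P + (39 - V))*(V + 37)) = (-3 + P)/(V + (39 + P - V)*(37 + V)) = (-3 + P)/(V + (37 + V)*(39 + P - V)))
190*(l(11, -18) + 848) = 190*((-3 + 11)/(1443 - 1*(-18)**2 + 3*(-18) + 37*11 + 11*(-18)) + 848) = 190*(8/(1443 - 1*324 - 54 + 407 - 198) + 848) = 190*(8/(1443 - 324 - 54 + 407 - 198) + 848) = 190*(8/1274 + 848) = 190*((1/1274)*8 + 848) = 190*(4/637 + 848) = 190*(540180/637) = 102634200/637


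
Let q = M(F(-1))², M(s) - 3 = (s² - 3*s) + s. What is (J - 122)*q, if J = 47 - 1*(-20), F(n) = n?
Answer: -1980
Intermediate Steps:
J = 67 (J = 47 + 20 = 67)
M(s) = 3 + s² - 2*s (M(s) = 3 + ((s² - 3*s) + s) = 3 + (s² - 2*s) = 3 + s² - 2*s)
q = 36 (q = (3 + (-1)² - 2*(-1))² = (3 + 1 + 2)² = 6² = 36)
(J - 122)*q = (67 - 122)*36 = -55*36 = -1980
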